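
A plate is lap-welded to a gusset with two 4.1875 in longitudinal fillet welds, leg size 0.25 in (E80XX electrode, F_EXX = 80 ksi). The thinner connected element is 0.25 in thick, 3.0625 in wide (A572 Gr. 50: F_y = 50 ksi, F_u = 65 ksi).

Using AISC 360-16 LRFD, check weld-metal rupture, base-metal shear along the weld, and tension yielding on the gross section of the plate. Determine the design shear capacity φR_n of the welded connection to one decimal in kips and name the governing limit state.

34.5 kips (gross-section yield governs)

Weld metal: throat = 0.707×0.25 = 0.17675 in, L = 2×4.1875 = 8.375 in. φR_n = 0.75 × 0.6 × 80 × 0.17675 × 8.375 = 53.3 kips.
Base metal shear (0.25 in plate): yield φR_n = 1.0×0.6×50×0.25×8.375 = 62.8 kips; rupture φR_n = 0.75×0.6×65×0.25×8.375 = 61.2 kips; take 61.2 kips (rupture).
Tension yield (gross): A_g = 3.0625×0.25 = 0.76563 in². φR_n = 0.90 × 50 × 0.76563 = 34.5 kips.
Governing: min(53.3, 61.2, 34.5) = 34.5 kips → gross-section yield.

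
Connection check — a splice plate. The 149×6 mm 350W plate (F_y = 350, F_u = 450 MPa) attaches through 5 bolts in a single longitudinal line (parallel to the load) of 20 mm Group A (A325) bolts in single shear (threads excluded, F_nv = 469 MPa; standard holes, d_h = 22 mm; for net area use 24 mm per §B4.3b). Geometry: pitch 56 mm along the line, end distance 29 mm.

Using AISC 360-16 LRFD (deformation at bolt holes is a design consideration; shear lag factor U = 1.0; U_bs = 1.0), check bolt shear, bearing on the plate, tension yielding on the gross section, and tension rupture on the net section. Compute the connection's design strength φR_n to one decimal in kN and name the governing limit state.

Bolt shear: A_b = π(20)²/4 = 314.16 mm². φR_n = 0.75 × 469 × 314.16 × 5 × 1 = 552.5 kN.
Bearing (6 mm plate, F_u = 450 MPa): end bolts L_c = 29 − 22/2 = 18, R_n = min(1.2×18×6×450, 2.4×20×6×450) = 58.32 kN/bolt; interior L_c = 56 − 22 = 34, R_n = 110.16 kN/bolt. φR_n = 0.75 × (1×58.32 + 4×110.16) = 374.2 kN.
Tension yield (gross): A_g = 149×6 = 894 mm². φR_n = 0.90 × 350 × 894 = 281.6 kN.
Tension rupture (net): A_n = (149 − 1×24)×6 = 750 mm² (U = 1.0, A_e = A_n). φR_n = 0.75 × 450 × 750 = 253.1 kN.
Governing: min(552.5, 374.2, 281.6, 253.1) = 253.1 kN → net-section rupture.

253.1 kN (net-section rupture governs)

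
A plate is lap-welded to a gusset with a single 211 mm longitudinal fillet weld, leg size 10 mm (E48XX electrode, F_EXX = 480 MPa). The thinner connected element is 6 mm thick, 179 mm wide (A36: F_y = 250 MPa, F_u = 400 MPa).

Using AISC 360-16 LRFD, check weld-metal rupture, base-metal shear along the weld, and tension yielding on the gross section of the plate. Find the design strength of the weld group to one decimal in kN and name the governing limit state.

189.9 kN (base-metal shear governs)

Weld metal: throat = 0.707×10 = 7.07 mm, L = 211 mm. φR_n = 0.75 × 0.6 × 480 × 7.07 × 211 = 322.2 kN.
Base metal shear (6 mm plate): yield φR_n = 1.0×0.6×250×6×211 = 189.9 kN; rupture φR_n = 0.75×0.6×400×6×211 = 227.9 kN; take 189.9 kN (yield).
Tension yield (gross): A_g = 179×6 = 1074 mm². φR_n = 0.90 × 250 × 1074 = 241.7 kN.
Governing: min(322.2, 189.9, 241.7) = 189.9 kN → base-metal shear.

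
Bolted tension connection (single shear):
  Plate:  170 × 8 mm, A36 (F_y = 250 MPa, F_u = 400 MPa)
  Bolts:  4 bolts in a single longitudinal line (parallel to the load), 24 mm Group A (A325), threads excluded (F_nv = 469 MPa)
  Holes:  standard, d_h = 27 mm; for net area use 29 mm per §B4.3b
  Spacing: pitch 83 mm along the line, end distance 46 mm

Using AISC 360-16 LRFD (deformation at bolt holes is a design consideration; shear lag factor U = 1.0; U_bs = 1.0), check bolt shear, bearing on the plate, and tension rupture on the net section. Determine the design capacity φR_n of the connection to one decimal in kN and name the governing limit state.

338.4 kN (net-section rupture governs)

Bolt shear: A_b = π(24)²/4 = 452.39 mm². φR_n = 0.75 × 469 × 452.39 × 4 × 1 = 636.5 kN.
Bearing (8 mm plate, F_u = 400 MPa): end bolts L_c = 46 − 27/2 = 32.5, R_n = min(1.2×32.5×8×400, 2.4×24×8×400) = 124.8 kN/bolt; interior L_c = 83 − 27 = 56, R_n = 184.32 kN/bolt. φR_n = 0.75 × (1×124.8 + 3×184.32) = 508.3 kN.
Tension rupture (net): A_n = (170 − 1×29)×8 = 1128 mm² (U = 1.0, A_e = A_n). φR_n = 0.75 × 400 × 1128 = 338.4 kN.
Governing: min(636.5, 508.3, 338.4) = 338.4 kN → net-section rupture.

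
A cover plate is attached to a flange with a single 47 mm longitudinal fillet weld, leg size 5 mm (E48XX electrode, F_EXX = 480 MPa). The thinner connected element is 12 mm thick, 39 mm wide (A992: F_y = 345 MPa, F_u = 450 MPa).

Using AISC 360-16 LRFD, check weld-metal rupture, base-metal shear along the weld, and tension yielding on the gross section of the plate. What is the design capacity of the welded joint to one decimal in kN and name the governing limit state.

35.9 kN (weld metal governs)

Weld metal: throat = 0.707×5 = 3.535 mm, L = 47 mm. φR_n = 0.75 × 0.6 × 480 × 3.535 × 47 = 35.9 kN.
Base metal shear (12 mm plate): yield φR_n = 1.0×0.6×345×12×47 = 116.7 kN; rupture φR_n = 0.75×0.6×450×12×47 = 114.2 kN; take 114.2 kN (rupture).
Tension yield (gross): A_g = 39×12 = 468 mm². φR_n = 0.90 × 345 × 468 = 145.3 kN.
Governing: min(35.9, 114.2, 145.3) = 35.9 kN → weld metal.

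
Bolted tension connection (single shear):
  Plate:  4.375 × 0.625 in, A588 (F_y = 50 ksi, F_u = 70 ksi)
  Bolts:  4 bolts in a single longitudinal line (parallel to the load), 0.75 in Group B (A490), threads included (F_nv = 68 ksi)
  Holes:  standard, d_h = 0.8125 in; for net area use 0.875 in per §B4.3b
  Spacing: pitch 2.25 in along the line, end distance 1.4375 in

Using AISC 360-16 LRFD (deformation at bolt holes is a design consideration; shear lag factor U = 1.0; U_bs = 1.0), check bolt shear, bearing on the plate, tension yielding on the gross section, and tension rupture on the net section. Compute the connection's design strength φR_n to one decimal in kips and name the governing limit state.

Bolt shear: A_b = π(0.75)²/4 = 0.44179 in². φR_n = 0.75 × 68 × 0.44179 × 4 × 1 = 90.1 kips.
Bearing (0.625 in plate, F_u = 70 ksi): end bolts L_c = 1.4375 − 0.8125/2 = 1.03125, R_n = min(1.2×1.03125×0.625×70, 2.4×0.75×0.625×70) = 54.141 kips/bolt; interior L_c = 2.25 − 0.8125 = 1.4375, R_n = 75.469 kips/bolt. φR_n = 0.75 × (1×54.141 + 3×75.469) = 210.4 kips.
Tension yield (gross): A_g = 4.375×0.625 = 2.7344 in². φR_n = 0.90 × 50 × 2.7344 = 123.0 kips.
Tension rupture (net): A_n = (4.375 − 1×0.875)×0.625 = 2.1875 in² (U = 1.0, A_e = A_n). φR_n = 0.75 × 70 × 2.1875 = 114.8 kips.
Governing: min(90.1, 210.4, 123.0, 114.8) = 90.1 kips → bolt shear.

90.1 kips (bolt shear governs)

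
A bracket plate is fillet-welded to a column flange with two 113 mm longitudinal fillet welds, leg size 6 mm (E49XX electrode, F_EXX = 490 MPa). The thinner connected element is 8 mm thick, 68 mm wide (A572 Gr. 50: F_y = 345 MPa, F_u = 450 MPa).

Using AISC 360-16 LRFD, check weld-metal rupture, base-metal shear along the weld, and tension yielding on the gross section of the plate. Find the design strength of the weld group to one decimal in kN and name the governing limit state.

Weld metal: throat = 0.707×6 = 4.242 mm, L = 2×113 = 226 mm. φR_n = 0.75 × 0.6 × 490 × 4.242 × 226 = 211.4 kN.
Base metal shear (8 mm plate): yield φR_n = 1.0×0.6×345×8×226 = 374.3 kN; rupture φR_n = 0.75×0.6×450×8×226 = 366.1 kN; take 366.1 kN (rupture).
Tension yield (gross): A_g = 68×8 = 544 mm². φR_n = 0.90 × 345 × 544 = 168.9 kN.
Governing: min(211.4, 366.1, 168.9) = 168.9 kN → gross-section yield.

168.9 kN (gross-section yield governs)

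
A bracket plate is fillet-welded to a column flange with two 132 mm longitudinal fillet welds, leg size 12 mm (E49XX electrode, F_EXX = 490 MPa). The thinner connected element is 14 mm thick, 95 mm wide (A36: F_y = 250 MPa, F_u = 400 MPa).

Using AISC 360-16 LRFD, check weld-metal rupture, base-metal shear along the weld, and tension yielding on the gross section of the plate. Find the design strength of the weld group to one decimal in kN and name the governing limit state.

299.3 kN (gross-section yield governs)

Weld metal: throat = 0.707×12 = 8.484 mm, L = 2×132 = 264 mm. φR_n = 0.75 × 0.6 × 490 × 8.484 × 264 = 493.9 kN.
Base metal shear (14 mm plate): yield φR_n = 1.0×0.6×250×14×264 = 554.4 kN; rupture φR_n = 0.75×0.6×400×14×264 = 665.3 kN; take 554.4 kN (yield).
Tension yield (gross): A_g = 95×14 = 1330 mm². φR_n = 0.90 × 250 × 1330 = 299.3 kN.
Governing: min(493.9, 554.4, 299.3) = 299.3 kN → gross-section yield.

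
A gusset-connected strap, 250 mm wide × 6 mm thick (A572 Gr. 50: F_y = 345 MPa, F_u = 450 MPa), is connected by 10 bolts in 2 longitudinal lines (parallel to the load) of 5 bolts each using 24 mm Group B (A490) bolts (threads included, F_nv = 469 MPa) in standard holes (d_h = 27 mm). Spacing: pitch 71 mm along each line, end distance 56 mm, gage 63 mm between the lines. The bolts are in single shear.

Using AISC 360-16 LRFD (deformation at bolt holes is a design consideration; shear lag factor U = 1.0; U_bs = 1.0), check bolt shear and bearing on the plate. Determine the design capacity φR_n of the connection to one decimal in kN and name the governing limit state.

Bolt shear: A_b = π(24)²/4 = 452.39 mm². φR_n = 0.75 × 469 × 452.39 × 10 × 1 = 1591.3 kN.
Bearing (6 mm plate, F_u = 450 MPa): end bolts L_c = 56 − 27/2 = 42.5, R_n = min(1.2×42.5×6×450, 2.4×24×6×450) = 137.7 kN/bolt; interior L_c = 71 − 27 = 44, R_n = 142.56 kN/bolt. φR_n = 0.75 × (2×137.7 + 8×142.56) = 1061.9 kN.
Governing: min(1591.3, 1061.9) = 1061.9 kN → bearing.

1061.9 kN (bearing governs)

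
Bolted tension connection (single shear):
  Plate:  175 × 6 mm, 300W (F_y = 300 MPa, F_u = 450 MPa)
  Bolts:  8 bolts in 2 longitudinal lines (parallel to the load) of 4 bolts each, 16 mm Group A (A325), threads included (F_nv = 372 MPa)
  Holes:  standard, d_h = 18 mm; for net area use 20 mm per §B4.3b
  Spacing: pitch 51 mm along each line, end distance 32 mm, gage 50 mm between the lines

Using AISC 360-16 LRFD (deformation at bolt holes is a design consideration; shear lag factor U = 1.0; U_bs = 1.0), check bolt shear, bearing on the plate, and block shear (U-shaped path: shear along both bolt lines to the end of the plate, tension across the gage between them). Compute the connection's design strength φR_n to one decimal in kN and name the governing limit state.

340.2 kN (block shear governs)

Bolt shear: A_b = π(16)²/4 = 201.06 mm². φR_n = 0.75 × 372 × 201.06 × 8 × 1 = 448.8 kN.
Bearing (6 mm plate, F_u = 450 MPa): end bolts L_c = 32 − 18/2 = 23, R_n = min(1.2×23×6×450, 2.4×16×6×450) = 74.52 kN/bolt; interior L_c = 51 − 18 = 33, R_n = 103.68 kN/bolt. φR_n = 0.75 × (2×74.52 + 6×103.68) = 578.3 kN.
Block shear: shear path 2×[32+3×51] = 2×185 mm, A_gv = 2220, A_nv = 2×(185 − 3.5×20)×6 = 1380 mm²; tension across gage: (50 − 1×20)×6 = 180 mm². R_n = min(0.6×450×1380, 0.6×300×2220) + 1.0×450×180 = min(372.6, 399.6) + 81 = 453.6 kN. φR_n = 0.75 × 453.6 = 340.2 kN.
Governing: min(448.8, 578.3, 340.2) = 340.2 kN → block shear.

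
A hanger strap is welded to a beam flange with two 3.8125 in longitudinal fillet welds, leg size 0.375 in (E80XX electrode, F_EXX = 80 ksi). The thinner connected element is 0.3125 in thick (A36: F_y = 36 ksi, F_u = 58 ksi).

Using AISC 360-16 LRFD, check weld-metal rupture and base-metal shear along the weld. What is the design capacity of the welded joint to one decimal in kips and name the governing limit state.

51.5 kips (base-metal shear governs)

Weld metal: throat = 0.707×0.375 = 0.26513 in, L = 2×3.8125 = 7.625 in. φR_n = 0.75 × 0.6 × 80 × 0.26513 × 7.625 = 72.8 kips.
Base metal shear (0.3125 in plate): yield φR_n = 1.0×0.6×36×0.3125×7.625 = 51.5 kips; rupture φR_n = 0.75×0.6×58×0.3125×7.625 = 62.2 kips; take 51.5 kips (yield).
Governing: min(72.8, 51.5) = 51.5 kips → base-metal shear.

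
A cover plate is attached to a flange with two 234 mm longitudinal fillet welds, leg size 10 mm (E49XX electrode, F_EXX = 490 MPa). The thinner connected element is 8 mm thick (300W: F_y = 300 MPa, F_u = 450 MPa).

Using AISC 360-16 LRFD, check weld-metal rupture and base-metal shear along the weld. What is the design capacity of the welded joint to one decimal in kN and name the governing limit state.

Weld metal: throat = 0.707×10 = 7.07 mm, L = 2×234 = 468 mm. φR_n = 0.75 × 0.6 × 490 × 7.07 × 468 = 729.6 kN.
Base metal shear (8 mm plate): yield φR_n = 1.0×0.6×300×8×468 = 673.9 kN; rupture φR_n = 0.75×0.6×450×8×468 = 758.2 kN; take 673.9 kN (yield).
Governing: min(729.6, 673.9) = 673.9 kN → base-metal shear.

673.9 kN (base-metal shear governs)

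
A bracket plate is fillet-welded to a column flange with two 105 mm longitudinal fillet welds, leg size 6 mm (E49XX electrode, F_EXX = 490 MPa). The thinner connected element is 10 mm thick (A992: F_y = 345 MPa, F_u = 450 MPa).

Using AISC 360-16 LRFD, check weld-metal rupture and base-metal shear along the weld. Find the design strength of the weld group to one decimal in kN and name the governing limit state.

Weld metal: throat = 0.707×6 = 4.242 mm, L = 2×105 = 210 mm. φR_n = 0.75 × 0.6 × 490 × 4.242 × 210 = 196.4 kN.
Base metal shear (10 mm plate): yield φR_n = 1.0×0.6×345×10×210 = 434.7 kN; rupture φR_n = 0.75×0.6×450×10×210 = 425.3 kN; take 425.3 kN (rupture).
Governing: min(196.4, 425.3) = 196.4 kN → weld metal.

196.4 kN (weld metal governs)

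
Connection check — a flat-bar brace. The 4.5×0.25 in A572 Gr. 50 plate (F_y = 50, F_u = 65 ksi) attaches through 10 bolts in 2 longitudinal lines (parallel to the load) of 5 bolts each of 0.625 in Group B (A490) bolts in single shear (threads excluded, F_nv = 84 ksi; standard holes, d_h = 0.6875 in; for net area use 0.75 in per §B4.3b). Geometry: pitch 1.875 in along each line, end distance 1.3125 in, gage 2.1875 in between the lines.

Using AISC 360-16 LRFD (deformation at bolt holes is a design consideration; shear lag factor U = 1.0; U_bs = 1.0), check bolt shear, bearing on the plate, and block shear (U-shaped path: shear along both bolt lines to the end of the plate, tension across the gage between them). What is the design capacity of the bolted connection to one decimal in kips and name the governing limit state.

97.0 kips (block shear governs)

Bolt shear: A_b = π(0.625)²/4 = 0.3068 in². φR_n = 0.75 × 84 × 0.3068 × 10 × 1 = 193.3 kips.
Bearing (0.25 in plate, F_u = 65 ksi): end bolts L_c = 1.3125 − 0.6875/2 = 0.96875, R_n = min(1.2×0.96875×0.25×65, 2.4×0.625×0.25×65) = 18.891 kips/bolt; interior L_c = 1.875 − 0.6875 = 1.1875, R_n = 23.156 kips/bolt. φR_n = 0.75 × (2×18.891 + 8×23.156) = 167.3 kips.
Block shear: shear path 2×[1.3125+4×1.875] = 2×8.8125 in, A_gv = 4.4063, A_nv = 2×(8.8125 − 4.5×0.75)×0.25 = 2.7188 in²; tension across gage: (2.1875 − 1×0.75)×0.25 = 0.35938 in². R_n = min(0.6×65×2.7188, 0.6×50×4.4063) + 1.0×65×0.35938 = min(106.03, 132.19) + 23.36 = 129.39 kips. φR_n = 0.75 × 129.39 = 97.0 kips.
Governing: min(193.3, 167.3, 97.0) = 97.0 kips → block shear.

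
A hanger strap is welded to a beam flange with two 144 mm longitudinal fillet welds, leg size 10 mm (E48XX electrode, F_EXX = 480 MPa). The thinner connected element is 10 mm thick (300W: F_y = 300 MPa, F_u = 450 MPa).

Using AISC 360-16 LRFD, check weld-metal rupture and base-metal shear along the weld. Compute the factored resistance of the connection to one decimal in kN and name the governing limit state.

439.8 kN (weld metal governs)

Weld metal: throat = 0.707×10 = 7.07 mm, L = 2×144 = 288 mm. φR_n = 0.75 × 0.6 × 480 × 7.07 × 288 = 439.8 kN.
Base metal shear (10 mm plate): yield φR_n = 1.0×0.6×300×10×288 = 518.4 kN; rupture φR_n = 0.75×0.6×450×10×288 = 583.2 kN; take 518.4 kN (yield).
Governing: min(439.8, 518.4) = 439.8 kN → weld metal.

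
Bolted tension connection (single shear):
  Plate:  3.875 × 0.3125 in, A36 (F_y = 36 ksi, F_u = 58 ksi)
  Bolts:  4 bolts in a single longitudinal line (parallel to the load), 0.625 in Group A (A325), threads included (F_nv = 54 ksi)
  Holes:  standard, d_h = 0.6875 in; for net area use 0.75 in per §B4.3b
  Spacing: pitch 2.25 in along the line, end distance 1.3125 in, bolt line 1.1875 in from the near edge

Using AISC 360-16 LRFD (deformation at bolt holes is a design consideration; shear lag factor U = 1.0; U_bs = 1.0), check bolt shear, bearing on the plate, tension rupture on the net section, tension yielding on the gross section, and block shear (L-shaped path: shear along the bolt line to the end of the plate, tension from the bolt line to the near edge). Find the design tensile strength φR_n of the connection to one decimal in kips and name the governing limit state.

Bolt shear: A_b = π(0.625)²/4 = 0.3068 in². φR_n = 0.75 × 54 × 0.3068 × 4 × 1 = 49.7 kips.
Bearing (0.3125 in plate, F_u = 58 ksi): end bolts L_c = 1.3125 − 0.6875/2 = 0.96875, R_n = min(1.2×0.96875×0.3125×58, 2.4×0.625×0.3125×58) = 21.07 kips/bolt; interior L_c = 2.25 − 0.6875 = 1.5625, R_n = 27.188 kips/bolt. φR_n = 0.75 × (1×21.07 + 3×27.188) = 77.0 kips.
Tension rupture (net): A_n = (3.875 − 1×0.75)×0.3125 = 0.97656 in² (U = 1.0, A_e = A_n). φR_n = 0.75 × 58 × 0.97656 = 42.5 kips.
Tension yield (gross): A_g = 3.875×0.3125 = 1.2109 in². φR_n = 0.90 × 36 × 1.2109 = 39.2 kips.
Block shear: shear path 1×[1.3125+3×2.25] = 1×8.0625 in, A_gv = 2.5195, A_nv = 1×(8.0625 − 3.5×0.75)×0.3125 = 1.6992 in²; tension to near edge: (1.1875 − 0.5×0.75)×0.3125 = 0.25391 in². R_n = min(0.6×58×1.6992, 0.6×36×2.5195) + 1.0×58×0.25391 = min(59.132, 54.421) + 14.727 = 69.148 kips. φR_n = 0.75 × 69.148 = 51.9 kips.
Governing: min(49.7, 77.0, 42.5, 39.2, 51.9) = 39.2 kips → gross-section yield.

39.2 kips (gross-section yield governs)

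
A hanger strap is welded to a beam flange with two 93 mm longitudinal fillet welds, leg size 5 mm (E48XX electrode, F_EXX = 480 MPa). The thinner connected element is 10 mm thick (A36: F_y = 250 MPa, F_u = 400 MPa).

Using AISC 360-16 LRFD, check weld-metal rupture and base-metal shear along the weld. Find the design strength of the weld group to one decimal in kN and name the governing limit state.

142.0 kN (weld metal governs)

Weld metal: throat = 0.707×5 = 3.535 mm, L = 2×93 = 186 mm. φR_n = 0.75 × 0.6 × 480 × 3.535 × 186 = 142.0 kN.
Base metal shear (10 mm plate): yield φR_n = 1.0×0.6×250×10×186 = 279.0 kN; rupture φR_n = 0.75×0.6×400×10×186 = 334.8 kN; take 279.0 kN (yield).
Governing: min(142.0, 279.0) = 142.0 kN → weld metal.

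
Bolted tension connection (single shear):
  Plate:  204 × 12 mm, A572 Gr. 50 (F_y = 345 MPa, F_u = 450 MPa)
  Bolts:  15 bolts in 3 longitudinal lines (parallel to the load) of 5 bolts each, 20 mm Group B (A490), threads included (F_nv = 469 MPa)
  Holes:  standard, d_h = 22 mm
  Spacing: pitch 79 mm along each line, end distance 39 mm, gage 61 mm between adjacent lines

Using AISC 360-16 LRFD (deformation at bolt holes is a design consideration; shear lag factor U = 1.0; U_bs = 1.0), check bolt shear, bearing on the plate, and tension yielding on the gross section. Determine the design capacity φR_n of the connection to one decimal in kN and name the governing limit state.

Bolt shear: A_b = π(20)²/4 = 314.16 mm². φR_n = 0.75 × 469 × 314.16 × 15 × 1 = 1657.6 kN.
Bearing (12 mm plate, F_u = 450 MPa): end bolts L_c = 39 − 22/2 = 28, R_n = min(1.2×28×12×450, 2.4×20×12×450) = 181.44 kN/bolt; interior L_c = 79 − 22 = 57, R_n = 259.2 kN/bolt. φR_n = 0.75 × (3×181.44 + 12×259.2) = 2741.0 kN.
Tension yield (gross): A_g = 204×12 = 2448 mm². φR_n = 0.90 × 345 × 2448 = 760.1 kN.
Governing: min(1657.6, 2741.0, 760.1) = 760.1 kN → gross-section yield.

760.1 kN (gross-section yield governs)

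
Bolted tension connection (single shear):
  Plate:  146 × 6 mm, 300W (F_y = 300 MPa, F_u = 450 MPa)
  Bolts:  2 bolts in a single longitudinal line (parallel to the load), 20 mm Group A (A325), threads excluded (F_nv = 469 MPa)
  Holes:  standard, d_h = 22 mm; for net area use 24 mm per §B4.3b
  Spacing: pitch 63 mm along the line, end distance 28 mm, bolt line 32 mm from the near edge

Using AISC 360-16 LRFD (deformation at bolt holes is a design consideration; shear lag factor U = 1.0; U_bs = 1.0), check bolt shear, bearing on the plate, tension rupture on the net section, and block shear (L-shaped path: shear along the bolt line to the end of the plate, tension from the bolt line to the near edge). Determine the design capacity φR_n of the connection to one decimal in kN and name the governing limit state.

Bolt shear: A_b = π(20)²/4 = 314.16 mm². φR_n = 0.75 × 469 × 314.16 × 2 × 1 = 221.0 kN.
Bearing (6 mm plate, F_u = 450 MPa): end bolts L_c = 28 − 22/2 = 17, R_n = min(1.2×17×6×450, 2.4×20×6×450) = 55.08 kN/bolt; interior L_c = 63 − 22 = 41, R_n = 129.6 kN/bolt. φR_n = 0.75 × (1×55.08 + 1×129.6) = 138.5 kN.
Tension rupture (net): A_n = (146 − 1×24)×6 = 732 mm² (U = 1.0, A_e = A_n). φR_n = 0.75 × 450 × 732 = 247.1 kN.
Block shear: shear path 1×[28+1×63] = 1×91 mm, A_gv = 546, A_nv = 1×(91 − 1.5×24)×6 = 330 mm²; tension to near edge: (32 − 0.5×24)×6 = 120 mm². R_n = min(0.6×450×330, 0.6×300×546) + 1.0×450×120 = min(89.1, 98.28) + 54 = 143.1 kN. φR_n = 0.75 × 143.1 = 107.3 kN.
Governing: min(221.0, 138.5, 247.1, 107.3) = 107.3 kN → block shear.

107.3 kN (block shear governs)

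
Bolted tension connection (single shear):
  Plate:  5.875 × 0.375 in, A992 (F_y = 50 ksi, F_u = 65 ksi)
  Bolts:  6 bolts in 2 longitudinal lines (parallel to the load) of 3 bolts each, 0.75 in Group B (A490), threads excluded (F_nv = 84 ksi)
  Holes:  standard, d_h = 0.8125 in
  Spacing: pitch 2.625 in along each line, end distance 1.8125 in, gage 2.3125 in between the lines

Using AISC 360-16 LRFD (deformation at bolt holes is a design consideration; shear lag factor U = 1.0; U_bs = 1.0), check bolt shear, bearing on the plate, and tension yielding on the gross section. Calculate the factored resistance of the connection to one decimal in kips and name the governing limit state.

99.1 kips (gross-section yield governs)

Bolt shear: A_b = π(0.75)²/4 = 0.44179 in². φR_n = 0.75 × 84 × 0.44179 × 6 × 1 = 167.0 kips.
Bearing (0.375 in plate, F_u = 65 ksi): end bolts L_c = 1.8125 − 0.8125/2 = 1.40625, R_n = min(1.2×1.40625×0.375×65, 2.4×0.75×0.375×65) = 41.133 kips/bolt; interior L_c = 2.625 − 0.8125 = 1.8125, R_n = 43.875 kips/bolt. φR_n = 0.75 × (2×41.133 + 4×43.875) = 193.3 kips.
Tension yield (gross): A_g = 5.875×0.375 = 2.2031 in². φR_n = 0.90 × 50 × 2.2031 = 99.1 kips.
Governing: min(167.0, 193.3, 99.1) = 99.1 kips → gross-section yield.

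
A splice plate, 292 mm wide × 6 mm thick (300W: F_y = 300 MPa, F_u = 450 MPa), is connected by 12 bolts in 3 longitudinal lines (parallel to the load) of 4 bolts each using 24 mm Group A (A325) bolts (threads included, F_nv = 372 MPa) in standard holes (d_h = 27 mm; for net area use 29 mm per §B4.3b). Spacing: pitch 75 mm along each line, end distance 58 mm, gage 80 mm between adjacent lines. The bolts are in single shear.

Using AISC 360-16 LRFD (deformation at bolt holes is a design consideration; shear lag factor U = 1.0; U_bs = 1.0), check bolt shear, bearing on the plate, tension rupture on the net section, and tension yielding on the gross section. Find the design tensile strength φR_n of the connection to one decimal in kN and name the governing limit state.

Bolt shear: A_b = π(24)²/4 = 452.39 mm². φR_n = 0.75 × 372 × 452.39 × 12 × 1 = 1514.6 kN.
Bearing (6 mm plate, F_u = 450 MPa): end bolts L_c = 58 − 27/2 = 44.5, R_n = min(1.2×44.5×6×450, 2.4×24×6×450) = 144.18 kN/bolt; interior L_c = 75 − 27 = 48, R_n = 155.52 kN/bolt. φR_n = 0.75 × (3×144.18 + 9×155.52) = 1374.2 kN.
Tension rupture (net): A_n = (292 − 3×29)×6 = 1230 mm² (U = 1.0, A_e = A_n). φR_n = 0.75 × 450 × 1230 = 415.1 kN.
Tension yield (gross): A_g = 292×6 = 1752 mm². φR_n = 0.90 × 300 × 1752 = 473.0 kN.
Governing: min(1514.6, 1374.2, 415.1, 473.0) = 415.1 kN → net-section rupture.

415.1 kN (net-section rupture governs)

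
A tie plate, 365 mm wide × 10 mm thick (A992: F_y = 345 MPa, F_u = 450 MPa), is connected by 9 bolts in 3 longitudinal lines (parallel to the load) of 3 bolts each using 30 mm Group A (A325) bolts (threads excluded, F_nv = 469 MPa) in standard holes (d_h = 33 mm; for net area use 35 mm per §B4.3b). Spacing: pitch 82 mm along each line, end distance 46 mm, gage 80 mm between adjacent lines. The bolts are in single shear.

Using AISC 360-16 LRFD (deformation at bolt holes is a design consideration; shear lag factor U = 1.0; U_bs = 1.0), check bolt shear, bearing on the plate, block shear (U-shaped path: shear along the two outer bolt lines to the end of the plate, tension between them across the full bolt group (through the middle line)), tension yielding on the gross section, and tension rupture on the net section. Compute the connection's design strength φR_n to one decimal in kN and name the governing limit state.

799.9 kN (block shear governs)

Bolt shear: A_b = π(30)²/4 = 706.86 mm². φR_n = 0.75 × 469 × 706.86 × 9 × 1 = 2237.7 kN.
Bearing (10 mm plate, F_u = 450 MPa): end bolts L_c = 46 − 33/2 = 29.5, R_n = min(1.2×29.5×10×450, 2.4×30×10×450) = 159.3 kN/bolt; interior L_c = 82 − 33 = 49, R_n = 264.6 kN/bolt. φR_n = 0.75 × (3×159.3 + 6×264.6) = 1549.1 kN.
Block shear: shear path 2×[46+2×82] = 2×210 mm, A_gv = 4200, A_nv = 2×(210 − 2.5×35)×10 = 2450 mm²; tension across gage: (160 − 2×35)×10 = 900 mm². R_n = min(0.6×450×2450, 0.6×345×4200) + 1.0×450×900 = min(661.5, 869.4) + 405 = 1066.5 kN. φR_n = 0.75 × 1066.5 = 799.9 kN.
Tension yield (gross): A_g = 365×10 = 3650 mm². φR_n = 0.90 × 345 × 3650 = 1133.3 kN.
Tension rupture (net): A_n = (365 − 3×35)×10 = 2600 mm² (U = 1.0, A_e = A_n). φR_n = 0.75 × 450 × 2600 = 877.5 kN.
Governing: min(2237.7, 1549.1, 799.9, 1133.3, 877.5) = 799.9 kN → block shear.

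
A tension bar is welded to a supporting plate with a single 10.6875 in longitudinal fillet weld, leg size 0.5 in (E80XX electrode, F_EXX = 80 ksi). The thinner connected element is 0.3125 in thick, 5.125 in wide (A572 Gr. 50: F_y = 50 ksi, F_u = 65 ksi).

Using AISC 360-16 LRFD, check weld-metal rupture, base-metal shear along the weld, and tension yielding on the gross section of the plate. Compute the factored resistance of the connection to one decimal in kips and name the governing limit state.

Weld metal: throat = 0.707×0.5 = 0.3535 in, L = 10.6875 in. φR_n = 0.75 × 0.6 × 80 × 0.3535 × 10.6875 = 136.0 kips.
Base metal shear (0.3125 in plate): yield φR_n = 1.0×0.6×50×0.3125×10.6875 = 100.2 kips; rupture φR_n = 0.75×0.6×65×0.3125×10.6875 = 97.7 kips; take 97.7 kips (rupture).
Tension yield (gross): A_g = 5.125×0.3125 = 1.6016 in². φR_n = 0.90 × 50 × 1.6016 = 72.1 kips.
Governing: min(136.0, 97.7, 72.1) = 72.1 kips → gross-section yield.

72.1 kips (gross-section yield governs)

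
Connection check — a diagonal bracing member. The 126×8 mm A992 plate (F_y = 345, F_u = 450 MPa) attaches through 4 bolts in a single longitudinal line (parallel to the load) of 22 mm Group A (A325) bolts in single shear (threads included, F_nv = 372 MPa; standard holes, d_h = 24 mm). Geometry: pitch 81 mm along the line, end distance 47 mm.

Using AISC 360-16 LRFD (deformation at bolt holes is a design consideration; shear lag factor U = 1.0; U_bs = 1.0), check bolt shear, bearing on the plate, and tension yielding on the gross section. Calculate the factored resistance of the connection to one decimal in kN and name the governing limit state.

Bolt shear: A_b = π(22)²/4 = 380.13 mm². φR_n = 0.75 × 372 × 380.13 × 4 × 1 = 424.2 kN.
Bearing (8 mm plate, F_u = 450 MPa): end bolts L_c = 47 − 24/2 = 35, R_n = min(1.2×35×8×450, 2.4×22×8×450) = 151.2 kN/bolt; interior L_c = 81 − 24 = 57, R_n = 190.08 kN/bolt. φR_n = 0.75 × (1×151.2 + 3×190.08) = 541.1 kN.
Tension yield (gross): A_g = 126×8 = 1008 mm². φR_n = 0.90 × 345 × 1008 = 313.0 kN.
Governing: min(424.2, 541.1, 313.0) = 313.0 kN → gross-section yield.

313.0 kN (gross-section yield governs)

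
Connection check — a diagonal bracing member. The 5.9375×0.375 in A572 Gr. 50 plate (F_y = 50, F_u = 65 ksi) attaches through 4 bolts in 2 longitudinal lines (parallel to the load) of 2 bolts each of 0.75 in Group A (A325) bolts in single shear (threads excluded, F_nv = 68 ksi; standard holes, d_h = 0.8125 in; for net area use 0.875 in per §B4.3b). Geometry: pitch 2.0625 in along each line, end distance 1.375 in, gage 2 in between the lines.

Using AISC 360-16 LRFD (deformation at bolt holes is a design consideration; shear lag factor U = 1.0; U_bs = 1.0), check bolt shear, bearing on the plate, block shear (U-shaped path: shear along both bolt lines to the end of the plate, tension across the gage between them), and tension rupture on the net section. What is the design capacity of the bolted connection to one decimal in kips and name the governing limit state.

67.2 kips (block shear governs)

Bolt shear: A_b = π(0.75)²/4 = 0.44179 in². φR_n = 0.75 × 68 × 0.44179 × 4 × 1 = 90.1 kips.
Bearing (0.375 in plate, F_u = 65 ksi): end bolts L_c = 1.375 − 0.8125/2 = 0.96875, R_n = min(1.2×0.96875×0.375×65, 2.4×0.75×0.375×65) = 28.336 kips/bolt; interior L_c = 2.0625 − 0.8125 = 1.25, R_n = 36.563 kips/bolt. φR_n = 0.75 × (2×28.336 + 2×36.563) = 97.3 kips.
Block shear: shear path 2×[1.375+1×2.0625] = 2×3.4375 in, A_gv = 2.5781, A_nv = 2×(3.4375 − 1.5×0.875)×0.375 = 1.5938 in²; tension across gage: (2 − 1×0.875)×0.375 = 0.42188 in². R_n = min(0.6×65×1.5938, 0.6×50×2.5781) + 1.0×65×0.42188 = min(62.158, 77.343) + 27.422 = 89.58 kips. φR_n = 0.75 × 89.58 = 67.2 kips.
Tension rupture (net): A_n = (5.9375 − 2×0.875)×0.375 = 1.5703 in² (U = 1.0, A_e = A_n). φR_n = 0.75 × 65 × 1.5703 = 76.6 kips.
Governing: min(90.1, 97.3, 67.2, 76.6) = 67.2 kips → block shear.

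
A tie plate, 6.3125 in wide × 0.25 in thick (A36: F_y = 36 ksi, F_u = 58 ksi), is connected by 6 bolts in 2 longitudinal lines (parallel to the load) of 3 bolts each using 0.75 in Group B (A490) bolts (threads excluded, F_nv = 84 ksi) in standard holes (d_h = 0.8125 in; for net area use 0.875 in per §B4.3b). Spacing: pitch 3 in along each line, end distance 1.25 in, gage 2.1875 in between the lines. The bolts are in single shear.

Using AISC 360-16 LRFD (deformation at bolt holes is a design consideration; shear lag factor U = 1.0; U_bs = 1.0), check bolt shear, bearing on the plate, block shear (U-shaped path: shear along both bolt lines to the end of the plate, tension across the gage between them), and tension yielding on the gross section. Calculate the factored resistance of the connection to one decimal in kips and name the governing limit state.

51.1 kips (gross-section yield governs)

Bolt shear: A_b = π(0.75)²/4 = 0.44179 in². φR_n = 0.75 × 84 × 0.44179 × 6 × 1 = 167.0 kips.
Bearing (0.25 in plate, F_u = 58 ksi): end bolts L_c = 1.25 − 0.8125/2 = 0.84375, R_n = min(1.2×0.84375×0.25×58, 2.4×0.75×0.25×58) = 14.681 kips/bolt; interior L_c = 3 − 0.8125 = 2.1875, R_n = 26.1 kips/bolt. φR_n = 0.75 × (2×14.681 + 4×26.1) = 100.3 kips.
Block shear: shear path 2×[1.25+2×3] = 2×7.25 in, A_gv = 3.625, A_nv = 2×(7.25 − 2.5×0.875)×0.25 = 2.5313 in²; tension across gage: (2.1875 − 1×0.875)×0.25 = 0.32813 in². R_n = min(0.6×58×2.5313, 0.6×36×3.625) + 1.0×58×0.32813 = min(88.089, 78.3) + 19.032 = 97.332 kips. φR_n = 0.75 × 97.332 = 73.0 kips.
Tension yield (gross): A_g = 6.3125×0.25 = 1.5781 in². φR_n = 0.90 × 36 × 1.5781 = 51.1 kips.
Governing: min(167.0, 100.3, 73.0, 51.1) = 51.1 kips → gross-section yield.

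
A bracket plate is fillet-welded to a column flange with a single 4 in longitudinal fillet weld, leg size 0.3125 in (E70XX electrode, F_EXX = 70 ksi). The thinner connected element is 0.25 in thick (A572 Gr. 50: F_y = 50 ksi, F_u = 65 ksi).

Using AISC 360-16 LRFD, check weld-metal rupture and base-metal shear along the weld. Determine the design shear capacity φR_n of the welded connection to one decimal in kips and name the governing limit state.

Weld metal: throat = 0.707×0.3125 = 0.22094 in, L = 4 in. φR_n = 0.75 × 0.6 × 70 × 0.22094 × 4 = 27.8 kips.
Base metal shear (0.25 in plate): yield φR_n = 1.0×0.6×50×0.25×4 = 30.0 kips; rupture φR_n = 0.75×0.6×65×0.25×4 = 29.3 kips; take 29.3 kips (rupture).
Governing: min(27.8, 29.3) = 27.8 kips → weld metal.

27.8 kips (weld metal governs)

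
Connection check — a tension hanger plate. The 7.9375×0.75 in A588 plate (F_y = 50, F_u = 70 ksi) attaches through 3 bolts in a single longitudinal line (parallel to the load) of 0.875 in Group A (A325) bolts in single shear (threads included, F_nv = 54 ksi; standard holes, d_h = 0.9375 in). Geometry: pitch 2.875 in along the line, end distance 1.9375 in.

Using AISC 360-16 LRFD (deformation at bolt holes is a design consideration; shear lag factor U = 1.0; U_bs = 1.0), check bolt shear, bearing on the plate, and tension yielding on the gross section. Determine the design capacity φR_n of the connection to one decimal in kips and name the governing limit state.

73.1 kips (bolt shear governs)

Bolt shear: A_b = π(0.875)²/4 = 0.60132 in². φR_n = 0.75 × 54 × 0.60132 × 3 × 1 = 73.1 kips.
Bearing (0.75 in plate, F_u = 70 ksi): end bolts L_c = 1.9375 − 0.9375/2 = 1.46875, R_n = min(1.2×1.46875×0.75×70, 2.4×0.875×0.75×70) = 92.531 kips/bolt; interior L_c = 2.875 − 0.9375 = 1.9375, R_n = 110.25 kips/bolt. φR_n = 0.75 × (1×92.531 + 2×110.25) = 234.8 kips.
Tension yield (gross): A_g = 7.9375×0.75 = 5.9531 in². φR_n = 0.90 × 50 × 5.9531 = 267.9 kips.
Governing: min(73.1, 234.8, 267.9) = 73.1 kips → bolt shear.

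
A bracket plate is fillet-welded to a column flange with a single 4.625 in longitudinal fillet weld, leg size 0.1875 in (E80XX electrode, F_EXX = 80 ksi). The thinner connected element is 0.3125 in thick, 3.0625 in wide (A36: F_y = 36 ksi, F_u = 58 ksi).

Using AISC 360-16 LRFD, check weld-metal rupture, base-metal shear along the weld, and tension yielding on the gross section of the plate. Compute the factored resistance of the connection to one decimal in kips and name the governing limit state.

22.1 kips (weld metal governs)

Weld metal: throat = 0.707×0.1875 = 0.13256 in, L = 4.625 in. φR_n = 0.75 × 0.6 × 80 × 0.13256 × 4.625 = 22.1 kips.
Base metal shear (0.3125 in plate): yield φR_n = 1.0×0.6×36×0.3125×4.625 = 31.2 kips; rupture φR_n = 0.75×0.6×58×0.3125×4.625 = 37.7 kips; take 31.2 kips (yield).
Tension yield (gross): A_g = 3.0625×0.3125 = 0.95703 in². φR_n = 0.90 × 36 × 0.95703 = 31.0 kips.
Governing: min(22.1, 31.2, 31.0) = 22.1 kips → weld metal.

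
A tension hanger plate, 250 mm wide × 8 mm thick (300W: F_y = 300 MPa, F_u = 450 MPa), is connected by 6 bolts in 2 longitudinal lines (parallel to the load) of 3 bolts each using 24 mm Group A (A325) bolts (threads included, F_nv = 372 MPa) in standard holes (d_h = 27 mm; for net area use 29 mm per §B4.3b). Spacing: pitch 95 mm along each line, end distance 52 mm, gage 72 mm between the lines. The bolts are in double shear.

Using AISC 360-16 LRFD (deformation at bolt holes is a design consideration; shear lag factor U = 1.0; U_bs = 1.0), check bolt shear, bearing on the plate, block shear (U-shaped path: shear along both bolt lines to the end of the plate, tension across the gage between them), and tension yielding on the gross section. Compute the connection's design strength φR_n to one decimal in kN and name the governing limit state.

540.0 kN (gross-section yield governs)

Bolt shear: A_b = π(24)²/4 = 452.39 mm². φR_n = 0.75 × 372 × 452.39 × 6 × 2 = 1514.6 kN.
Bearing (8 mm plate, F_u = 450 MPa): end bolts L_c = 52 − 27/2 = 38.5, R_n = min(1.2×38.5×8×450, 2.4×24×8×450) = 166.32 kN/bolt; interior L_c = 95 − 27 = 68, R_n = 207.36 kN/bolt. φR_n = 0.75 × (2×166.32 + 4×207.36) = 871.6 kN.
Block shear: shear path 2×[52+2×95] = 2×242 mm, A_gv = 3872, A_nv = 2×(242 − 2.5×29)×8 = 2712 mm²; tension across gage: (72 − 1×29)×8 = 344 mm². R_n = min(0.6×450×2712, 0.6×300×3872) + 1.0×450×344 = min(732.24, 696.96) + 154.8 = 851.76 kN. φR_n = 0.75 × 851.76 = 638.8 kN.
Tension yield (gross): A_g = 250×8 = 2000 mm². φR_n = 0.90 × 300 × 2000 = 540.0 kN.
Governing: min(1514.6, 871.6, 638.8, 540.0) = 540.0 kN → gross-section yield.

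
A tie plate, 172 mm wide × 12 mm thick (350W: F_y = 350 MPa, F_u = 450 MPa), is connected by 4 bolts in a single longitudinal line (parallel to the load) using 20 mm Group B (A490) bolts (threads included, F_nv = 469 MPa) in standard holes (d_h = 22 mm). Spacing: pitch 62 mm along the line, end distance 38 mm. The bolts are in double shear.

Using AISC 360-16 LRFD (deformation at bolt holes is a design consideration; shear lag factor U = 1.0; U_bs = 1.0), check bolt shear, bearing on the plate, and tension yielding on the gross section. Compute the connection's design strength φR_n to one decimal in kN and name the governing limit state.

650.2 kN (gross-section yield governs)

Bolt shear: A_b = π(20)²/4 = 314.16 mm². φR_n = 0.75 × 469 × 314.16 × 4 × 2 = 884.0 kN.
Bearing (12 mm plate, F_u = 450 MPa): end bolts L_c = 38 − 22/2 = 27, R_n = min(1.2×27×12×450, 2.4×20×12×450) = 174.96 kN/bolt; interior L_c = 62 − 22 = 40, R_n = 259.2 kN/bolt. φR_n = 0.75 × (1×174.96 + 3×259.2) = 714.4 kN.
Tension yield (gross): A_g = 172×12 = 2064 mm². φR_n = 0.90 × 350 × 2064 = 650.2 kN.
Governing: min(884.0, 714.4, 650.2) = 650.2 kN → gross-section yield.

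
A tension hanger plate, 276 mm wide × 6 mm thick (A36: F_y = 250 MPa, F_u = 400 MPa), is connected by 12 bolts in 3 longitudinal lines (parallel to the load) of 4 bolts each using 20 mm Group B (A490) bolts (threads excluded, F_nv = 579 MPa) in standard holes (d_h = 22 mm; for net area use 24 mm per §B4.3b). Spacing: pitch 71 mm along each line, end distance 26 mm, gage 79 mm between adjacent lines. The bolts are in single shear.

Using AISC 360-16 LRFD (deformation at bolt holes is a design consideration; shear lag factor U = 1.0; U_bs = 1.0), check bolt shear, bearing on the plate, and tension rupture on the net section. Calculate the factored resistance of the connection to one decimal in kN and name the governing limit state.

367.2 kN (net-section rupture governs)

Bolt shear: A_b = π(20)²/4 = 314.16 mm². φR_n = 0.75 × 579 × 314.16 × 12 × 1 = 1637.1 kN.
Bearing (6 mm plate, F_u = 400 MPa): end bolts L_c = 26 − 22/2 = 15, R_n = min(1.2×15×6×400, 2.4×20×6×400) = 43.2 kN/bolt; interior L_c = 71 − 22 = 49, R_n = 115.2 kN/bolt. φR_n = 0.75 × (3×43.2 + 9×115.2) = 874.8 kN.
Tension rupture (net): A_n = (276 − 3×24)×6 = 1224 mm² (U = 1.0, A_e = A_n). φR_n = 0.75 × 400 × 1224 = 367.2 kN.
Governing: min(1637.1, 874.8, 367.2) = 367.2 kN → net-section rupture.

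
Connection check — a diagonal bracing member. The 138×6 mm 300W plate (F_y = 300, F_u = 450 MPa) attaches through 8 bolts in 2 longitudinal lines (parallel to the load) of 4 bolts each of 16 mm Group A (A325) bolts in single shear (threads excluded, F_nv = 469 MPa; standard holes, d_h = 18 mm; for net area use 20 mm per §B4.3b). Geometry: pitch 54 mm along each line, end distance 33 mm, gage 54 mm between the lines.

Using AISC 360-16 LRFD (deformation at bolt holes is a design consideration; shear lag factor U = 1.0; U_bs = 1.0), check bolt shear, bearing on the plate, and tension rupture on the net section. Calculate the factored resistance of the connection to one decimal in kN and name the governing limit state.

198.5 kN (net-section rupture governs)

Bolt shear: A_b = π(16)²/4 = 201.06 mm². φR_n = 0.75 × 469 × 201.06 × 8 × 1 = 565.8 kN.
Bearing (6 mm plate, F_u = 450 MPa): end bolts L_c = 33 − 18/2 = 24, R_n = min(1.2×24×6×450, 2.4×16×6×450) = 77.76 kN/bolt; interior L_c = 54 − 18 = 36, R_n = 103.68 kN/bolt. φR_n = 0.75 × (2×77.76 + 6×103.68) = 583.2 kN.
Tension rupture (net): A_n = (138 − 2×20)×6 = 588 mm² (U = 1.0, A_e = A_n). φR_n = 0.75 × 450 × 588 = 198.5 kN.
Governing: min(565.8, 583.2, 198.5) = 198.5 kN → net-section rupture.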